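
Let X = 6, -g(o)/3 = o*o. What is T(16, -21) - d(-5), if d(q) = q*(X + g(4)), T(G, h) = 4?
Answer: -206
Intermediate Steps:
g(o) = -3*o**2 (g(o) = -3*o*o = -3*o**2)
d(q) = -42*q (d(q) = q*(6 - 3*4**2) = q*(6 - 3*16) = q*(6 - 48) = q*(-42) = -42*q)
T(16, -21) - d(-5) = 4 - (-42)*(-5) = 4 - 1*210 = 4 - 210 = -206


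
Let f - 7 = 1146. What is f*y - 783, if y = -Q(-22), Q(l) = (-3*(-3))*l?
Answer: 227511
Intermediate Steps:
Q(l) = 9*l
f = 1153 (f = 7 + 1146 = 1153)
y = 198 (y = -9*(-22) = -1*(-198) = 198)
f*y - 783 = 1153*198 - 783 = 228294 - 783 = 227511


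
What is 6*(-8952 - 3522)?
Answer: -74844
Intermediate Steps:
6*(-8952 - 3522) = 6*(-12474) = -74844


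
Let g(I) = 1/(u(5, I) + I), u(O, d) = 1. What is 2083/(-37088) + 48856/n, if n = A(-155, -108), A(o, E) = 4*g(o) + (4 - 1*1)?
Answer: 139521315249/8493152 ≈ 16428.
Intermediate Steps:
g(I) = 1/(1 + I)
A(o, E) = 3 + 4/(1 + o) (A(o, E) = 4/(1 + o) + (4 - 1*1) = 4/(1 + o) + (4 - 1) = 4/(1 + o) + 3 = 3 + 4/(1 + o))
n = 229/77 (n = (7 + 3*(-155))/(1 - 155) = (7 - 465)/(-154) = -1/154*(-458) = 229/77 ≈ 2.9740)
2083/(-37088) + 48856/n = 2083/(-37088) + 48856/(229/77) = 2083*(-1/37088) + 48856*(77/229) = -2083/37088 + 3761912/229 = 139521315249/8493152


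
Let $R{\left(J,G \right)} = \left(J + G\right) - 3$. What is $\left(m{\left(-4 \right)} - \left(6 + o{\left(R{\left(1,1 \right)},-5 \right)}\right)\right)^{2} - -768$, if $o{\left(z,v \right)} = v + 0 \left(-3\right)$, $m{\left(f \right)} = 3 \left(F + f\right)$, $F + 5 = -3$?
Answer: $2137$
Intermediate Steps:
$F = -8$ ($F = -5 - 3 = -8$)
$m{\left(f \right)} = -24 + 3 f$ ($m{\left(f \right)} = 3 \left(-8 + f\right) = -24 + 3 f$)
$R{\left(J,G \right)} = -3 + G + J$ ($R{\left(J,G \right)} = \left(G + J\right) - 3 = -3 + G + J$)
$o{\left(z,v \right)} = v$ ($o{\left(z,v \right)} = v + 0 = v$)
$\left(m{\left(-4 \right)} - \left(6 + o{\left(R{\left(1,1 \right)},-5 \right)}\right)\right)^{2} - -768 = \left(\left(-24 + 3 \left(-4\right)\right) - 1\right)^{2} - -768 = \left(\left(-24 - 12\right) + \left(-6 + 5\right)\right)^{2} + 768 = \left(-36 - 1\right)^{2} + 768 = \left(-37\right)^{2} + 768 = 1369 + 768 = 2137$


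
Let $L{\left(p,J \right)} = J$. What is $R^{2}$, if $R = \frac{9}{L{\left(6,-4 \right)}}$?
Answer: $\frac{81}{16} \approx 5.0625$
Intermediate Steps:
$R = - \frac{9}{4}$ ($R = \frac{9}{-4} = 9 \left(- \frac{1}{4}\right) = - \frac{9}{4} \approx -2.25$)
$R^{2} = \left(- \frac{9}{4}\right)^{2} = \frac{81}{16}$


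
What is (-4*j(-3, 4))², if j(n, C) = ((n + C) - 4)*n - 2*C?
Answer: 16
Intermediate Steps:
j(n, C) = -2*C + n*(-4 + C + n) (j(n, C) = ((C + n) - 4)*n - 2*C = (-4 + C + n)*n - 2*C = n*(-4 + C + n) - 2*C = -2*C + n*(-4 + C + n))
(-4*j(-3, 4))² = (-4*((-3)² - 4*(-3) - 2*4 + 4*(-3)))² = (-4*(9 + 12 - 8 - 12))² = (-4*1)² = (-4)² = 16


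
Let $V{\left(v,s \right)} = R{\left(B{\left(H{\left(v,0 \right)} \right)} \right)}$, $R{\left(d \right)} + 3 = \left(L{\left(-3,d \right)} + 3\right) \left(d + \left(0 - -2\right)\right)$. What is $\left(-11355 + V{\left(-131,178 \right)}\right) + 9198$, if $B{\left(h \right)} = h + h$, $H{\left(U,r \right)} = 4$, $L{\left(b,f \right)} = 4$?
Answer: $-2090$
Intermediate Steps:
$B{\left(h \right)} = 2 h$
$R{\left(d \right)} = 11 + 7 d$ ($R{\left(d \right)} = -3 + \left(4 + 3\right) \left(d + \left(0 - -2\right)\right) = -3 + 7 \left(d + \left(0 + 2\right)\right) = -3 + 7 \left(d + 2\right) = -3 + 7 \left(2 + d\right) = -3 + \left(14 + 7 d\right) = 11 + 7 d$)
$V{\left(v,s \right)} = 67$ ($V{\left(v,s \right)} = 11 + 7 \cdot 2 \cdot 4 = 11 + 7 \cdot 8 = 11 + 56 = 67$)
$\left(-11355 + V{\left(-131,178 \right)}\right) + 9198 = \left(-11355 + 67\right) + 9198 = -11288 + 9198 = -2090$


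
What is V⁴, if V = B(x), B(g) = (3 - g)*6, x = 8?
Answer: 810000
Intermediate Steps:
B(g) = 18 - 6*g
V = -30 (V = 18 - 6*8 = 18 - 48 = -30)
V⁴ = (-30)⁴ = 810000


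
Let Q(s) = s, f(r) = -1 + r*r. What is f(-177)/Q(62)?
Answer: 15664/31 ≈ 505.29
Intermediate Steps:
f(r) = -1 + r²
f(-177)/Q(62) = (-1 + (-177)²)/62 = (-1 + 31329)*(1/62) = 31328*(1/62) = 15664/31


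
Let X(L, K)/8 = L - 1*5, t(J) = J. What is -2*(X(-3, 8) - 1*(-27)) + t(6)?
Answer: 80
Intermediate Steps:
X(L, K) = -40 + 8*L (X(L, K) = 8*(L - 1*5) = 8*(L - 5) = 8*(-5 + L) = -40 + 8*L)
-2*(X(-3, 8) - 1*(-27)) + t(6) = -2*((-40 + 8*(-3)) - 1*(-27)) + 6 = -2*((-40 - 24) + 27) + 6 = -2*(-64 + 27) + 6 = -2*(-37) + 6 = 74 + 6 = 80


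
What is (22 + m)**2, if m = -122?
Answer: 10000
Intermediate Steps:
(22 + m)**2 = (22 - 122)**2 = (-100)**2 = 10000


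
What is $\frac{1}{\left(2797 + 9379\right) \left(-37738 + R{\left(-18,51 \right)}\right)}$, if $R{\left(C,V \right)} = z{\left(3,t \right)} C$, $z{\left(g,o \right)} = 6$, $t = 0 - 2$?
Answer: $- \frac{1}{460812896} \approx -2.1701 \cdot 10^{-9}$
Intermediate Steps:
$t = -2$
$R{\left(C,V \right)} = 6 C$
$\frac{1}{\left(2797 + 9379\right) \left(-37738 + R{\left(-18,51 \right)}\right)} = \frac{1}{\left(2797 + 9379\right) \left(-37738 + 6 \left(-18\right)\right)} = \frac{1}{12176 \left(-37738 - 108\right)} = \frac{1}{12176 \left(-37846\right)} = \frac{1}{-460812896} = - \frac{1}{460812896}$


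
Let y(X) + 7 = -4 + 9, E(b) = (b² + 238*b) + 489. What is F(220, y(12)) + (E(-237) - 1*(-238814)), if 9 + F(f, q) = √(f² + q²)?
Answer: 239057 + 2*√12101 ≈ 2.3928e+5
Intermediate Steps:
E(b) = 489 + b² + 238*b
y(X) = -2 (y(X) = -7 + (-4 + 9) = -7 + 5 = -2)
F(f, q) = -9 + √(f² + q²)
F(220, y(12)) + (E(-237) - 1*(-238814)) = (-9 + √(220² + (-2)²)) + ((489 + (-237)² + 238*(-237)) - 1*(-238814)) = (-9 + √(48400 + 4)) + ((489 + 56169 - 56406) + 238814) = (-9 + √48404) + (252 + 238814) = (-9 + 2*√12101) + 239066 = 239057 + 2*√12101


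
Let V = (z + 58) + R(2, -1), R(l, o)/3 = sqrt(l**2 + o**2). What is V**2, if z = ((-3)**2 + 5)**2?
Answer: 64561 + 1524*sqrt(5) ≈ 67969.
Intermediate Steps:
R(l, o) = 3*sqrt(l**2 + o**2)
z = 196 (z = (9 + 5)**2 = 14**2 = 196)
V = 254 + 3*sqrt(5) (V = (196 + 58) + 3*sqrt(2**2 + (-1)**2) = 254 + 3*sqrt(4 + 1) = 254 + 3*sqrt(5) ≈ 260.71)
V**2 = (254 + 3*sqrt(5))**2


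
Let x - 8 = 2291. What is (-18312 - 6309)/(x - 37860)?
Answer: 24621/35561 ≈ 0.69236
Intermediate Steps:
x = 2299 (x = 8 + 2291 = 2299)
(-18312 - 6309)/(x - 37860) = (-18312 - 6309)/(2299 - 37860) = -24621/(-35561) = -24621*(-1/35561) = 24621/35561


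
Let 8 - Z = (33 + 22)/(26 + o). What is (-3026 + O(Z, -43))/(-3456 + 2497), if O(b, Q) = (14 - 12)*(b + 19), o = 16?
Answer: 62467/20139 ≈ 3.1018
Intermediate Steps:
Z = 281/42 (Z = 8 - (33 + 22)/(26 + 16) = 8 - 55/42 = 281/42 ≈ 6.6905)
O(b, Q) = 38 + 2*b (O(b, Q) = 2*(19 + b) = 38 + 2*b)
(-3026 + O(Z, -43))/(-3456 + 2497) = (-3026 + (38 + 2*(281/42)))/(-3456 + 2497) = (-3026 + (38 + 281/21))/(-959) = (-3026 + 1079/21)*(-1/959) = -62467/21*(-1/959) = 62467/20139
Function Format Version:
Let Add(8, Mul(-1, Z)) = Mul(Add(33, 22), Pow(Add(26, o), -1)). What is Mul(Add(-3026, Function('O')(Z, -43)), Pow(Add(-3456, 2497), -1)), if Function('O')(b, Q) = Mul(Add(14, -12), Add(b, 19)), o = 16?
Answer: Rational(62467, 20139) ≈ 3.1018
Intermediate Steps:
Z = Rational(281, 42) (Z = Add(8, Mul(-1, Mul(Add(33, 22), Pow(Add(26, 16), -1)))) = Add(8, Mul(-1, Mul(55, Pow(42, -1)))) = Add(8, Mul(-1, Mul(55, Rational(1, 42)))) = Add(8, Mul(-1, Rational(55, 42))) = Add(8, Rational(-55, 42)) = Rational(281, 42) ≈ 6.6905)
Function('O')(b, Q) = Add(38, Mul(2, b)) (Function('O')(b, Q) = Mul(2, Add(19, b)) = Add(38, Mul(2, b)))
Mul(Add(-3026, Function('O')(Z, -43)), Pow(Add(-3456, 2497), -1)) = Mul(Add(-3026, Add(38, Mul(2, Rational(281, 42)))), Pow(Add(-3456, 2497), -1)) = Mul(Add(-3026, Add(38, Rational(281, 21))), Pow(-959, -1)) = Mul(Add(-3026, Rational(1079, 21)), Rational(-1, 959)) = Mul(Rational(-62467, 21), Rational(-1, 959)) = Rational(62467, 20139)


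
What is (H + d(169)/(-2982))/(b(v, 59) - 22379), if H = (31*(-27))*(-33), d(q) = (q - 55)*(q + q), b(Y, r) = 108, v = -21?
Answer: -13721215/11068687 ≈ -1.2396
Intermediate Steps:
d(q) = 2*q*(-55 + q) (d(q) = (-55 + q)*(2*q) = 2*q*(-55 + q))
H = 27621 (H = -837*(-33) = 27621)
(H + d(169)/(-2982))/(b(v, 59) - 22379) = (27621 + (2*169*(-55 + 169))/(-2982))/(108 - 22379) = (27621 + (2*169*114)*(-1/2982))/(-22271) = (27621 + 38532*(-1/2982))*(-1/22271) = (27621 - 6422/497)*(-1/22271) = (13721215/497)*(-1/22271) = -13721215/11068687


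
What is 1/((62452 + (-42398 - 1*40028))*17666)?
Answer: -1/352860684 ≈ -2.8340e-9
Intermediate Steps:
1/((62452 + (-42398 - 1*40028))*17666) = (1/17666)/(62452 + (-42398 - 40028)) = (1/17666)/(62452 - 82426) = (1/17666)/(-19974) = -1/19974*1/17666 = -1/352860684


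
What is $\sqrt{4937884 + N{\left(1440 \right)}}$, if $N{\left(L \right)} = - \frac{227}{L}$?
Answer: $\frac{\sqrt{71105527330}}{120} \approx 2222.1$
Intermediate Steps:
$\sqrt{4937884 + N{\left(1440 \right)}} = \sqrt{4937884 - \frac{227}{1440}} = \sqrt{\frac{7110552733}{1440}} = \frac{\sqrt{71105527330}}{120}$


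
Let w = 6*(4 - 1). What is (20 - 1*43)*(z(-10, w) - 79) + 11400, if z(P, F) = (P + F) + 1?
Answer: 13010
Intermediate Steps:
w = 18 (w = 6*3 = 18)
z(P, F) = 1 + F + P (z(P, F) = (F + P) + 1 = 1 + F + P)
(20 - 1*43)*(z(-10, w) - 79) + 11400 = (20 - 1*43)*((1 + 18 - 10) - 79) + 11400 = (20 - 43)*(9 - 79) + 11400 = -23*(-70) + 11400 = 1610 + 11400 = 13010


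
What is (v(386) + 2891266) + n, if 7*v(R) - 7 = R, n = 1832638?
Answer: 33067721/7 ≈ 4.7240e+6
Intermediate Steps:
v(R) = 1 + R/7
(v(386) + 2891266) + n = ((1 + (1/7)*386) + 2891266) + 1832638 = ((1 + 386/7) + 2891266) + 1832638 = (393/7 + 2891266) + 1832638 = 20239255/7 + 1832638 = 33067721/7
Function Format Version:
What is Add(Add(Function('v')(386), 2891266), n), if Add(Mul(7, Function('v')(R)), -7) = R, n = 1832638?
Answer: Rational(33067721, 7) ≈ 4.7240e+6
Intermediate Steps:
Function('v')(R) = Add(1, Mul(Rational(1, 7), R))
Add(Add(Function('v')(386), 2891266), n) = Add(Add(Add(1, Mul(Rational(1, 7), 386)), 2891266), 1832638) = Add(Add(Add(1, Rational(386, 7)), 2891266), 1832638) = Add(Add(Rational(393, 7), 2891266), 1832638) = Add(Rational(20239255, 7), 1832638) = Rational(33067721, 7)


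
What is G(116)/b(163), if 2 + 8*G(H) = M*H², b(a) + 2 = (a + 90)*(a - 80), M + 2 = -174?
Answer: -1184129/83988 ≈ -14.099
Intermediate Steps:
M = -176 (M = -2 - 174 = -176)
b(a) = -2 + (-80 + a)*(90 + a) (b(a) = -2 + (a + 90)*(a - 80) = -2 + (90 + a)*(-80 + a) = -2 + (-80 + a)*(90 + a))
G(H) = -¼ - 22*H² (G(H) = -¼ + (-176*H²)/8 = -¼ - 22*H²)
G(116)/b(163) = (-¼ - 22*116²)/(-7202 + 163² + 10*163) = (-¼ - 22*13456)/(-7202 + 26569 + 1630) = (-¼ - 296032)/20997 = -1184129/4*1/20997 = -1184129/83988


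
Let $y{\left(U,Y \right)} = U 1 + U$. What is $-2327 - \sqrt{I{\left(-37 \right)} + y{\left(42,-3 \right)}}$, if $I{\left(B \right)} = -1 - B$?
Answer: $-2327 - 2 \sqrt{30} \approx -2338.0$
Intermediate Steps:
$y{\left(U,Y \right)} = 2 U$ ($y{\left(U,Y \right)} = U + U = 2 U$)
$-2327 - \sqrt{I{\left(-37 \right)} + y{\left(42,-3 \right)}} = -2327 - \sqrt{\left(-1 - -37\right) + 2 \cdot 42} = -2327 - \sqrt{\left(-1 + 37\right) + 84} = -2327 - \sqrt{36 + 84} = -2327 - \sqrt{120} = -2327 - 2 \sqrt{30}$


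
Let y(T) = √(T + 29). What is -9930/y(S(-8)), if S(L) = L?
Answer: -3310*√21/7 ≈ -2166.9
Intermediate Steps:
y(T) = √(29 + T)
-9930/y(S(-8)) = -9930/√(29 - 8) = -9930*√21/21 = -3310*√21/7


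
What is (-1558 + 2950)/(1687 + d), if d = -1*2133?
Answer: -696/223 ≈ -3.1211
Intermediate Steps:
d = -2133
(-1558 + 2950)/(1687 + d) = (-1558 + 2950)/(1687 - 2133) = 1392/(-446) = 1392*(-1/446) = -696/223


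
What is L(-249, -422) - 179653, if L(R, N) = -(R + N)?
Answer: -178982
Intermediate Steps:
L(R, N) = -N - R (L(R, N) = -(N + R) = -N - R)
L(-249, -422) - 179653 = (-1*(-422) - 1*(-249)) - 179653 = (422 + 249) - 179653 = 671 - 179653 = -178982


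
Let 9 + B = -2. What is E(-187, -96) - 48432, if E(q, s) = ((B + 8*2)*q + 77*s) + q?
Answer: -56946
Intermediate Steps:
B = -11 (B = -9 - 2 = -11)
E(q, s) = 6*q + 77*s (E(q, s) = ((-11 + 8*2)*q + 77*s) + q = ((-11 + 16)*q + 77*s) + q = (5*q + 77*s) + q = 6*q + 77*s)
E(-187, -96) - 48432 = (6*(-187) + 77*(-96)) - 48432 = (-1122 - 7392) - 48432 = -8514 - 48432 = -56946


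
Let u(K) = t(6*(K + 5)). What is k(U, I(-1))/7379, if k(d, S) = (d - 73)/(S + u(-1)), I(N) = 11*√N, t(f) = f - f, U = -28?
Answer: 101*I/81169 ≈ 0.0012443*I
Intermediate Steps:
t(f) = 0
u(K) = 0
k(d, S) = (-73 + d)/S (k(d, S) = (d - 73)/(S + 0) = (-73 + d)/S)
k(U, I(-1))/7379 = ((-73 - 28)/((11*√(-1))))/7379 = (-101/(11*I))*(1/7379) = (-I/11*(-101))*(1/7379) = (101*I/11)*(1/7379) = 101*I/81169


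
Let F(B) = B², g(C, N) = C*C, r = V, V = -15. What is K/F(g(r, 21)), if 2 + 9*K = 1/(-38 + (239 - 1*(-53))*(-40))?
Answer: -23437/5339013750 ≈ -4.3898e-6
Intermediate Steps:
r = -15
g(C, N) = C²
K = -23437/105462 (K = -2/9 + 1/(9*(-38 + (239 - 1*(-53))*(-40))) = -2/9 + 1/(9*(-38 + (239 + 53)*(-40))) = -2/9 + 1/(9*(-38 + 292*(-40))) = -2/9 + 1/(9*(-38 - 11680)) = -2/9 + (⅑)/(-11718) = -2/9 + (⅑)*(-1/11718) = -2/9 - 1/105462 = -23437/105462 ≈ -0.22223)
K/F(g(r, 21)) = -23437/(105462*(((-15)²)²)) = -23437/(105462*(225²)) = -23437/105462/50625 = -23437/105462*1/50625 = -23437/5339013750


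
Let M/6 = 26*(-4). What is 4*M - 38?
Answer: -2534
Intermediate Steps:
M = -624 (M = 6*(26*(-4)) = 6*(-104) = -624)
4*M - 38 = 4*(-624) - 38 = -2496 - 38 = -2534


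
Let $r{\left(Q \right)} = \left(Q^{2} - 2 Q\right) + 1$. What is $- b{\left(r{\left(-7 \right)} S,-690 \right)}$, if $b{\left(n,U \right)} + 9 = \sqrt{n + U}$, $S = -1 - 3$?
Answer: $9 - i \sqrt{946} \approx 9.0 - 30.757 i$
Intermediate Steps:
$r{\left(Q \right)} = 1 + Q^{2} - 2 Q$
$S = -4$
$b{\left(n,U \right)} = -9 + \sqrt{U + n}$ ($b{\left(n,U \right)} = -9 + \sqrt{n + U} = -9 + \sqrt{U + n}$)
$- b{\left(r{\left(-7 \right)} S,-690 \right)} = - (-9 + \sqrt{-690 + \left(1 + \left(-7\right)^{2} - -14\right) \left(-4\right)}) = - (-9 + \sqrt{-690 + \left(1 + 49 + 14\right) \left(-4\right)}) = - (-9 + \sqrt{-690 + 64 \left(-4\right)}) = - (-9 + \sqrt{-690 - 256}) = - (-9 + \sqrt{-946}) = - (-9 + i \sqrt{946}) = 9 - i \sqrt{946}$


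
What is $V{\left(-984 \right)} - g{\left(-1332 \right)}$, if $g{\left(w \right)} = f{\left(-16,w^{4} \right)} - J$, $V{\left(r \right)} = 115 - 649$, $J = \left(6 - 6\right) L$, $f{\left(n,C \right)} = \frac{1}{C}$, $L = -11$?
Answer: $- \frac{1680963008361985}{3147870802176} \approx -534.0$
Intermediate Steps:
$J = 0$ ($J = \left(6 - 6\right) \left(-11\right) = 0 \left(-11\right) = 0$)
$V{\left(r \right)} = -534$
$g{\left(w \right)} = \frac{1}{w^{4}}$ ($g{\left(w \right)} = \frac{1}{w^{4}} - 0 = \frac{1}{w^{4}} + 0 = \frac{1}{w^{4}}$)
$V{\left(-984 \right)} - g{\left(-1332 \right)} = -534 - \frac{1}{3147870802176} = - \frac{1680963008361985}{3147870802176}$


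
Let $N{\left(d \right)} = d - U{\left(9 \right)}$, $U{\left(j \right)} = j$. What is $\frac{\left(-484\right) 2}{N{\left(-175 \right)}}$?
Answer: $\frac{121}{23} \approx 5.2609$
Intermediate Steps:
$N{\left(d \right)} = -9 + d$ ($N{\left(d \right)} = d - 9 = -9 + d$)
$\frac{\left(-484\right) 2}{N{\left(-175 \right)}} = \frac{\left(-484\right) 2}{-9 - 175} = - \frac{968}{-184} = \left(-968\right) \left(- \frac{1}{184}\right) = \frac{121}{23}$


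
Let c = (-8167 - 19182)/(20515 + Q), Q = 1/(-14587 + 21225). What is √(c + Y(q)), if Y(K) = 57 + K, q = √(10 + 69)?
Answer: √(1032320162090620335 + 18544603199602041*√79)/136178571 ≈ 8.0346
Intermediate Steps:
Q = 1/6638 ≈ 0.00015065
q = √79 ≈ 8.8882
c = -181542662/136178571 (c = (-8167 - 19182)/(20515 + 1/6638) = -27349/136178571/6638 = -27349*6638/136178571 = -181542662/136178571 ≈ -1.3331)
√(c + Y(q)) = √(-181542662/136178571 + (57 + √79)) = √(7580635885/136178571 + √79)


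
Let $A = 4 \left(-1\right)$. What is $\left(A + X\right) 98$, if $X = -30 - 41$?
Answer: $-7350$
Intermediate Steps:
$X = -71$ ($X = -30 - 41 = -71$)
$A = -4$
$\left(A + X\right) 98 = \left(-4 - 71\right) 98 = \left(-75\right) 98 = -7350$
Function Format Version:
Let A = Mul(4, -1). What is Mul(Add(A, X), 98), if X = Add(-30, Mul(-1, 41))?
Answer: -7350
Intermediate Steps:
X = -71 (X = Add(-30, -41) = -71)
A = -4
Mul(Add(A, X), 98) = Mul(Add(-4, -71), 98) = Mul(-75, 98) = -7350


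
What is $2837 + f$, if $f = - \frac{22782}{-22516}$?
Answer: $\frac{31950337}{11258} \approx 2838.0$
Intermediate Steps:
$f = \frac{11391}{11258}$ ($f = \left(-22782\right) \left(- \frac{1}{22516}\right) = \frac{11391}{11258} \approx 1.0118$)
$2837 + f = 2837 + \frac{11391}{11258} = \frac{31950337}{11258}$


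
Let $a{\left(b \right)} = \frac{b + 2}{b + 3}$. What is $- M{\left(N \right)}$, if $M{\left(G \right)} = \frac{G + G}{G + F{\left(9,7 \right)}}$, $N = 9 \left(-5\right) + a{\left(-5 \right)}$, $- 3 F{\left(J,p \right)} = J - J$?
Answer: $-2$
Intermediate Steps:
$F{\left(J,p \right)} = 0$ ($F{\left(J,p \right)} = - \frac{J - J}{3} = \left(- \frac{1}{3}\right) 0 = 0$)
$a{\left(b \right)} = \frac{2 + b}{3 + b}$
$N = - \frac{87}{2}$ ($N = 9 \left(-5\right) + \frac{2 - 5}{3 - 5} = -45 + \frac{1}{-2} \left(-3\right) = -45 - - \frac{3}{2} = -45 + \frac{3}{2} = - \frac{87}{2} \approx -43.5$)
$M{\left(G \right)} = 2$ ($M{\left(G \right)} = \frac{G + G}{G + 0} = \frac{2 G}{G} = 2$)
$- M{\left(N \right)} = \left(-1\right) 2 = -2$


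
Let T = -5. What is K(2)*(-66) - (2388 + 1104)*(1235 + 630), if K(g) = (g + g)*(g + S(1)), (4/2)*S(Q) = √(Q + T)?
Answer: -6513108 - 264*I ≈ -6.5131e+6 - 264.0*I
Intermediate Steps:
S(Q) = √(-5 + Q)/2 (S(Q) = √(Q - 5)/2 = √(-5 + Q)/2)
K(g) = 2*g*(I + g) (K(g) = (g + g)*(g + √(-5 + 1)/2) = (2*g)*(g + √(-4)/2) = (2*g)*(g + (2*I)/2) = (2*g)*(g + I) = (2*g)*(I + g) = 2*g*(I + g))
K(2)*(-66) - (2388 + 1104)*(1235 + 630) = (2*2*(I + 2))*(-66) - (2388 + 1104)*(1235 + 630) = (2*2*(2 + I))*(-66) - 3492*1865 = (8 + 4*I)*(-66) - 1*6512580 = (-528 - 264*I) - 6512580 = -6513108 - 264*I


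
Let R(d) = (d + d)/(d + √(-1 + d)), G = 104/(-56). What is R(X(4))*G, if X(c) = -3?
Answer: -18/7 - 12*I/7 ≈ -2.5714 - 1.7143*I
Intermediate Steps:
G = -13/7 (G = 104*(-1/56) = -13/7 ≈ -1.8571)
R(d) = 2*d/(d + √(-1 + d)) (R(d) = (2*d)/(d + √(-1 + d)) = 2*d/(d + √(-1 + d)))
R(X(4))*G = (2*(-3)/(-3 + √(-1 - 3)))*(-13/7) = (2*(-3)/(-3 + √(-4)))*(-13/7) = (2*(-3)/(-3 + 2*I))*(-13/7) = (2*(-3)*((-3 - 2*I)/13))*(-13/7) = (18/13 + 12*I/13)*(-13/7) = -18/7 - 12*I/7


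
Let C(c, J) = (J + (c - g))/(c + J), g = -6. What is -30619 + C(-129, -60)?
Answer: -1928936/63 ≈ -30618.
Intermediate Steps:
C(c, J) = (6 + J + c)/(J + c) (C(c, J) = (J + (c - 1*(-6)))/(c + J) = (J + (c + 6))/(J + c) = (J + (6 + c))/(J + c) = (6 + J + c)/(J + c))
-30619 + C(-129, -60) = -30619 + (6 - 60 - 129)/(-60 - 129) = -30619 - 183/(-189) = -30619 - 1/189*(-183) = -30619 + 61/63 = -1928936/63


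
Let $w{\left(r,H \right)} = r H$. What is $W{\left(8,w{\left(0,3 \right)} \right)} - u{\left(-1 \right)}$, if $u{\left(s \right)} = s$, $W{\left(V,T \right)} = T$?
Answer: $1$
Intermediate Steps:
$w{\left(r,H \right)} = H r$
$W{\left(8,w{\left(0,3 \right)} \right)} - u{\left(-1 \right)} = 3 \cdot 0 - -1 = 0 + 1 = 1$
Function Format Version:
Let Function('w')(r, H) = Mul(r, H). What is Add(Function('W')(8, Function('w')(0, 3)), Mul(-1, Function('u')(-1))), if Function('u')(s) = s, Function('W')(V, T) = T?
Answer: 1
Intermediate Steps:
Function('w')(r, H) = Mul(H, r)
Add(Function('W')(8, Function('w')(0, 3)), Mul(-1, Function('u')(-1))) = Add(Mul(3, 0), Mul(-1, -1)) = Add(0, 1) = 1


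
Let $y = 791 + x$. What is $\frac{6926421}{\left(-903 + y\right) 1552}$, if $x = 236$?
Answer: $\frac{6926421}{192448} \approx 35.991$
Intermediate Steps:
$y = 1027$ ($y = 791 + 236 = 1027$)
$\frac{6926421}{\left(-903 + y\right) 1552} = \frac{6926421}{\left(-903 + 1027\right) 1552} = \frac{6926421}{124 \cdot 1552} = \frac{6926421}{192448}$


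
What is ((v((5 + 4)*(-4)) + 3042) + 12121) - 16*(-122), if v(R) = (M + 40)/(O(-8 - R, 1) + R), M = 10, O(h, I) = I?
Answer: 119795/7 ≈ 17114.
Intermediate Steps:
v(R) = 50/(1 + R) (v(R) = (10 + 40)/(1 + R) = 50/(1 + R))
((v((5 + 4)*(-4)) + 3042) + 12121) - 16*(-122) = ((50/(1 + (5 + 4)*(-4)) + 3042) + 12121) - 16*(-122) = ((50/(1 + 9*(-4)) + 3042) + 12121) + 1952 = ((50/(1 - 36) + 3042) + 12121) + 1952 = ((50/(-35) + 3042) + 12121) + 1952 = ((50*(-1/35) + 3042) + 12121) + 1952 = ((-10/7 + 3042) + 12121) + 1952 = (21284/7 + 12121) + 1952 = 106131/7 + 1952 = 119795/7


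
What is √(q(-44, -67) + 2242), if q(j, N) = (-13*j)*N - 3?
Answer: I*√36085 ≈ 189.96*I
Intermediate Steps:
q(j, N) = -3 - 13*N*j (q(j, N) = -13*N*j - 3 = -3 - 13*N*j)
√(q(-44, -67) + 2242) = √((-3 - 13*(-67)*(-44)) + 2242) = √((-3 - 38324) + 2242) = √(-38327 + 2242) = √(-36085) = I*√36085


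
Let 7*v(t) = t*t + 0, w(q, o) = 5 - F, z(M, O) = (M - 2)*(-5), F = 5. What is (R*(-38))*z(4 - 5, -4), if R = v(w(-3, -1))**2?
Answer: 0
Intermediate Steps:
z(M, O) = 10 - 5*M (z(M, O) = (-2 + M)*(-5) = 10 - 5*M)
w(q, o) = 0 (w(q, o) = 5 - 1*5 = 5 - 5 = 0)
v(t) = t**2/7 (v(t) = (t*t + 0)/7 = (t**2 + 0)/7 = t**2/7)
R = 0 (R = ((1/7)*0**2)**2 = ((1/7)*0)**2 = 0**2 = 0)
(R*(-38))*z(4 - 5, -4) = (0*(-38))*(10 - 5*(4 - 5)) = 0*(10 - 5*(-1)) = 0*(10 + 5) = 0*15 = 0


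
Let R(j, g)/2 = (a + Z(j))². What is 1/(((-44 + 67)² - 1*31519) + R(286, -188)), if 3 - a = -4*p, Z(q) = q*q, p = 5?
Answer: 1/13388666532 ≈ 7.4690e-11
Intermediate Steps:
Z(q) = q²
a = 23 (a = 3 - (-4)*5 = 3 - 1*(-20) = 3 + 20 = 23)
R(j, g) = 2*(23 + j²)²
1/(((-44 + 67)² - 1*31519) + R(286, -188)) = 1/(((-44 + 67)² - 1*31519) + 2*(23 + 286²)²) = 1/((23² - 31519) + 2*(23 + 81796)²) = 1/((529 - 31519) + 2*81819²) = 1/(-30990 + 2*6694348761) = 1/(-30990 + 13388697522) = 1/13388666532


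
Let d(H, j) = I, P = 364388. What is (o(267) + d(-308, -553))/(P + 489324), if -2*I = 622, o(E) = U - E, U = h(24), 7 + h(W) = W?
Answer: -561/853712 ≈ -0.00065713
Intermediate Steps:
h(W) = -7 + W
U = 17 (U = -7 + 24 = 17)
o(E) = 17 - E
I = -311 (I = -½*622 = -311)
d(H, j) = -311
(o(267) + d(-308, -553))/(P + 489324) = ((17 - 1*267) - 311)/(364388 + 489324) = ((17 - 267) - 311)/853712 = (-250 - 311)*(1/853712) = -561*1/853712 = -561/853712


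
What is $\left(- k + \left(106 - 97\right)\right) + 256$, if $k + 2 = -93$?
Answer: $360$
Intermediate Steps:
$k = -95$ ($k = -2 - 93 = -95$)
$\left(- k + \left(106 - 97\right)\right) + 256 = \left(\left(-1\right) \left(-95\right) + \left(106 - 97\right)\right) + 256 = \left(95 + \left(106 - 97\right)\right) + 256 = \left(95 + 9\right) + 256 = 104 + 256 = 360$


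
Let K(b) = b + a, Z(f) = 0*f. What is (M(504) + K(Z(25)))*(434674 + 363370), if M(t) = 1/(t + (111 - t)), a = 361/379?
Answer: 32280879800/42069 ≈ 7.6733e+5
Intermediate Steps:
a = 361/379 (a = 361*(1/379) = 361/379 ≈ 0.95251)
Z(f) = 0
M(t) = 1/111
K(b) = 361/379 + b (K(b) = b + 361/379 = 361/379 + b)
(M(504) + K(Z(25)))*(434674 + 363370) = (1/111 + (361/379 + 0))*(434674 + 363370) = (1/111 + 361/379)*798044 = (40450/42069)*798044 = 32280879800/42069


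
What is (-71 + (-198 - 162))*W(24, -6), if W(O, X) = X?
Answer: 2586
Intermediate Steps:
(-71 + (-198 - 162))*W(24, -6) = (-71 + (-198 - 162))*(-6) = (-71 - 360)*(-6) = -431*(-6) = 2586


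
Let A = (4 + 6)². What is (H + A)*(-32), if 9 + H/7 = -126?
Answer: 27040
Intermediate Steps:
H = -945 (H = -63 + 7*(-126) = -63 - 882 = -945)
A = 100 (A = 10² = 100)
(H + A)*(-32) = (-945 + 100)*(-32) = -845*(-32) = 27040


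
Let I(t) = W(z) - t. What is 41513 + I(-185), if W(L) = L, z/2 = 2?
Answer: 41702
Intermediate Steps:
z = 4 (z = 2*2 = 4)
I(t) = 4 - t
41513 + I(-185) = 41513 + (4 - 1*(-185)) = 41513 + (4 + 185) = 41513 + 189 = 41702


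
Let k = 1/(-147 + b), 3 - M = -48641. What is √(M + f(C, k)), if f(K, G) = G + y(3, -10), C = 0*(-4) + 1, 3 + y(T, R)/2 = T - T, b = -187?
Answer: √5425860394/334 ≈ 220.54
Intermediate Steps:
M = 48644 (M = 3 - 1*(-48641) = 3 + 48641 = 48644)
k = -1/334 (k = 1/(-147 - 187) = 1/(-334) = -1/334 ≈ -0.0029940)
y(T, R) = -6 (y(T, R) = -6 + 2*(T - T) = -6 + 2*0 = -6 + 0 = -6)
C = 1 (C = 0 + 1 = 1)
f(K, G) = -6 + G (f(K, G) = G - 6 = -6 + G)
√(M + f(C, k)) = √(48644 + (-6 - 1/334)) = √(48644 - 2005/334) = √(16245091/334) = √5425860394/334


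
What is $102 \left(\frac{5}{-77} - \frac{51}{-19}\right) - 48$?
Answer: $\frac{320640}{1463} \approx 219.17$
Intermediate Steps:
$102 \left(\frac{5}{-77} - \frac{51}{-19}\right) - 48 = 102 \left(5 \left(- \frac{1}{77}\right) - - \frac{51}{19}\right) - 48 = 102 \left(- \frac{5}{77} + \frac{51}{19}\right) - 48 = 102 \cdot \frac{3832}{1463} - 48 = \frac{390864}{1463} - 48 = \frac{320640}{1463}$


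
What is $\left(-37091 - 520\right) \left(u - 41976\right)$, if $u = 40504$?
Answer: $55363392$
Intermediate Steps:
$\left(-37091 - 520\right) \left(u - 41976\right) = \left(-37091 - 520\right) \left(40504 - 41976\right) = \left(-37611\right) \left(-1472\right) = 55363392$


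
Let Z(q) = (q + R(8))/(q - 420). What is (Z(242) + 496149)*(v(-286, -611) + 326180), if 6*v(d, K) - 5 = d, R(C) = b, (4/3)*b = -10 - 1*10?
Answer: 172813324141705/1068 ≈ 1.6181e+11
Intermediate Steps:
b = -15 (b = 3*(-10 - 1*10)/4 = 3*(-10 - 10)/4 = (3/4)*(-20) = -15)
R(C) = -15
v(d, K) = 5/6 + d/6
Z(q) = (-15 + q)/(-420 + q) (Z(q) = (q - 15)/(q - 420) = (-15 + q)/(-420 + q))
(Z(242) + 496149)*(v(-286, -611) + 326180) = ((-15 + 242)/(-420 + 242) + 496149)*((5/6 + (1/6)*(-286)) + 326180) = (227/(-178) + 496149)*((5/6 - 143/3) + 326180) = (-1/178*227 + 496149)*(-281/6 + 326180) = (-227/178 + 496149)*(1956799/6) = (88314295/178)*(1956799/6) = 172813324141705/1068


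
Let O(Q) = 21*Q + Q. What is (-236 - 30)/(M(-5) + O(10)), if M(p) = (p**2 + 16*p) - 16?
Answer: -266/149 ≈ -1.7852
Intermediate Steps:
O(Q) = 22*Q
M(p) = -16 + p**2 + 16*p
(-236 - 30)/(M(-5) + O(10)) = (-236 - 30)/((-16 + (-5)**2 + 16*(-5)) + 22*10) = -266/((-16 + 25 - 80) + 220) = -266/(-71 + 220) = -266/149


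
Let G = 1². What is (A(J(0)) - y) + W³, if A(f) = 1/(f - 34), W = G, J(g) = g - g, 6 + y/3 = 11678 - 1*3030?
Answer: -881451/34 ≈ -25925.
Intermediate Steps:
y = 25926 (y = -18 + 3*(11678 - 1*3030) = -18 + 3*(11678 - 3030) = -18 + 3*8648 = -18 + 25944 = 25926)
J(g) = 0
G = 1
W = 1
A(f) = 1/(-34 + f)
(A(J(0)) - y) + W³ = (1/(-34 + 0) - 1*25926) + 1³ = (1/(-34) - 25926) + 1 = (-1/34 - 25926) + 1 = -881485/34 + 1 = -881451/34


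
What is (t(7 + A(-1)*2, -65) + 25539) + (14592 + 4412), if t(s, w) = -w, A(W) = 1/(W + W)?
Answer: 44608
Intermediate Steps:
A(W) = 1/(2*W)
(t(7 + A(-1)*2, -65) + 25539) + (14592 + 4412) = (-1*(-65) + 25539) + (14592 + 4412) = (65 + 25539) + 19004 = 25604 + 19004 = 44608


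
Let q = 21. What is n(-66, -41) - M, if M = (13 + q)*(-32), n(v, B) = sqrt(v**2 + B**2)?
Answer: 1088 + sqrt(6037) ≈ 1165.7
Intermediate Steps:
n(v, B) = sqrt(B**2 + v**2)
M = -1088 (M = (13 + 21)*(-32) = 34*(-32) = -1088)
n(-66, -41) - M = sqrt((-41)**2 + (-66)**2) - 1*(-1088) = sqrt(1681 + 4356) + 1088 = sqrt(6037) + 1088 = 1088 + sqrt(6037)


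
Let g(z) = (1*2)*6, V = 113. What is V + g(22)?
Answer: 125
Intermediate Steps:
g(z) = 12 (g(z) = 2*6 = 12)
V + g(22) = 113 + 12 = 125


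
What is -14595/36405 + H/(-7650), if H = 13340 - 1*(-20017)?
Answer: -3274107/687650 ≈ -4.7613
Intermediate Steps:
H = 33357 (H = 13340 + 20017 = 33357)
-14595/36405 + H/(-7650) = -14595/36405 + 33357/(-7650) = -14595*1/36405 + 33357*(-1/7650) = -973/2427 - 11119/2550 = -3274107/687650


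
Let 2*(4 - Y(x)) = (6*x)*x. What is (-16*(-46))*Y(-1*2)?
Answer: -5888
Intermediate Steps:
Y(x) = 4 - 3*x² (Y(x) = 4 - 6*x*x/2 = 4 - 3*x²)
(-16*(-46))*Y(-1*2) = (-16*(-46))*(4 - 3*(-1*2)²) = 736*(4 - 3*(-2)²) = 736*(4 - 3*4) = 736*(4 - 12) = 736*(-8) = -5888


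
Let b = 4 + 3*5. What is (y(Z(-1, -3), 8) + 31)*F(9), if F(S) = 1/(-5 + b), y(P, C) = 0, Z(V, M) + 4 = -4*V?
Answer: 31/14 ≈ 2.2143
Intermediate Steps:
Z(V, M) = -4 - 4*V
b = 19 (b = 4 + 15 = 19)
F(S) = 1/14 (F(S) = 1/(-5 + 19) = 1/14)
(y(Z(-1, -3), 8) + 31)*F(9) = (0 + 31)*(1/14) = 31*(1/14) = 31/14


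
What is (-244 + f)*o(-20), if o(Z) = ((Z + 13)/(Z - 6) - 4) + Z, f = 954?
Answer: -219035/13 ≈ -16849.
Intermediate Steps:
o(Z) = -4 + Z + (13 + Z)/(-6 + Z) (o(Z) = ((13 + Z)/(-6 + Z) - 4) + Z = (-4 + (13 + Z)/(-6 + Z)) + Z = -4 + Z + (13 + Z)/(-6 + Z))
(-244 + f)*o(-20) = (-244 + 954)*((37 + (-20)**2 - 9*(-20))/(-6 - 20)) = 710*((37 + 400 + 180)/(-26)) = 710*(-1/26*617) = 710*(-617/26) = -219035/13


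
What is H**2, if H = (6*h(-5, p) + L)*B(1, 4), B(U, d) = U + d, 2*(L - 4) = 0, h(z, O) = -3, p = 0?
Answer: 4900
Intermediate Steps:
L = 4 (L = 4 + (1/2)*0 = 4 + 0 = 4)
H = -70 (H = (6*(-3) + 4)*(1 + 4) = (-18 + 4)*5 = -14*5 = -70)
H**2 = (-70)**2 = 4900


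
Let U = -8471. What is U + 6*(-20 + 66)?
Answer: -8195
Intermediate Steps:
U + 6*(-20 + 66) = -8471 + 6*(-20 + 66) = -8471 + 6*46 = -8471 + 276 = -8195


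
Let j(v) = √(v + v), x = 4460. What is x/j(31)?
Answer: 2230*√62/31 ≈ 566.42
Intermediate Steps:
j(v) = √2*√v (j(v) = √(2*v) = √2*√v)
x/j(31) = 4460/((√2*√31)) = 4460/(√62) = 4460*(√62/62) = 2230*√62/31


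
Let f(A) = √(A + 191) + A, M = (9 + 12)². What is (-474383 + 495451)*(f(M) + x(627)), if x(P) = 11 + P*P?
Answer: 8291964508 + 42136*√158 ≈ 8.2925e+9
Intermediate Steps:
x(P) = 11 + P²
M = 441 (M = 21² = 441)
f(A) = A + √(191 + A) (f(A) = √(191 + A) + A = A + √(191 + A))
(-474383 + 495451)*(f(M) + x(627)) = (-474383 + 495451)*((441 + √(191 + 441)) + (11 + 627²)) = 21068*((441 + √632) + (11 + 393129)) = 21068*((441 + 2*√158) + 393140) = 21068*(393581 + 2*√158) = 8291964508 + 42136*√158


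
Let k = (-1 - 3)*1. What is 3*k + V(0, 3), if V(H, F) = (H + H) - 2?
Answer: -14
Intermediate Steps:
V(H, F) = -2 + 2*H (V(H, F) = 2*H - 2 = -2 + 2*H)
k = -4 (k = -4*1 = -4)
3*k + V(0, 3) = 3*(-4) + (-2 + 2*0) = -12 + (-2 + 0) = -12 - 2 = -14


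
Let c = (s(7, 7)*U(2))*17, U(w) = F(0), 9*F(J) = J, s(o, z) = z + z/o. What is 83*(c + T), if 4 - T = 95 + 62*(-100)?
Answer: 507047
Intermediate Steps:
T = 6109 (T = 4 - (95 + 62*(-100)) = 4 - (95 - 6200) = 4 - 1*(-6105) = 4 + 6105 = 6109)
F(J) = J/9
U(w) = 0 (U(w) = (1/9)*0 = 0)
c = 0 (c = ((7 + 7/7)*0)*17 = ((7 + 7*(1/7))*0)*17 = ((7 + 1)*0)*17 = (8*0)*17 = 0*17 = 0)
83*(c + T) = 83*(0 + 6109) = 83*6109 = 507047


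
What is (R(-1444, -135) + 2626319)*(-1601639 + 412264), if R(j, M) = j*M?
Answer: -3355534923125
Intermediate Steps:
R(j, M) = M*j
(R(-1444, -135) + 2626319)*(-1601639 + 412264) = (-135*(-1444) + 2626319)*(-1601639 + 412264) = (194940 + 2626319)*(-1189375) = 2821259*(-1189375) = -3355534923125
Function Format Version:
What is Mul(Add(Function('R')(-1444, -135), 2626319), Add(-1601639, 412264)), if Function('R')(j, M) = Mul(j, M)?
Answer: -3355534923125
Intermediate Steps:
Function('R')(j, M) = Mul(M, j)
Mul(Add(Function('R')(-1444, -135), 2626319), Add(-1601639, 412264)) = Mul(Add(Mul(-135, -1444), 2626319), Add(-1601639, 412264)) = Mul(Add(194940, 2626319), -1189375) = Mul(2821259, -1189375) = -3355534923125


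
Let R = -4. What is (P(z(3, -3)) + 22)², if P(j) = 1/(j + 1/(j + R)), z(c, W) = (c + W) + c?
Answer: 2025/4 ≈ 506.25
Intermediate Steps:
z(c, W) = W + 2*c (z(c, W) = (W + c) + c = W + 2*c)
P(j) = 1/(j + 1/(-4 + j)) (P(j) = 1/(j + 1/(j - 4)) = 1/(j + 1/(-4 + j)))
(P(z(3, -3)) + 22)² = ((-4 + (-3 + 2*3))/(1 + (-3 + 2*3)² - 4*(-3 + 2*3)) + 22)² = ((-4 + (-3 + 6))/(1 + (-3 + 6)² - 4*(-3 + 6)) + 22)² = ((-4 + 3)/(1 + 3² - 4*3) + 22)² = (-1/(1 + 9 - 12) + 22)² = (-1/(-2) + 22)² = (-½*(-1) + 22)² = (½ + 22)² = (45/2)² = 2025/4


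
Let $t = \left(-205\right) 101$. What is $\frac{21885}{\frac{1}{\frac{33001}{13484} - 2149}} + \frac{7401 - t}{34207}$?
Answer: $- \frac{21668148636421121}{461247188} \approx -4.6977 \cdot 10^{7}$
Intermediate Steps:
$t = -20705$
$\frac{21885}{\frac{1}{\frac{33001}{13484} - 2149}} + \frac{7401 - t}{34207} = \frac{21885}{\frac{1}{\frac{33001}{13484} - 2149}} + \frac{7401 - -20705}{34207} = \frac{21885}{\frac{1}{33001 \cdot \frac{1}{13484} - 2149}} + \left(7401 + 20705\right) \frac{1}{34207} = \frac{21885}{\frac{1}{\frac{33001}{13484} - 2149}} + 28106 \cdot \frac{1}{34207} = \frac{21885}{\frac{1}{- \frac{28944115}{13484}}} + \frac{28106}{34207} = \frac{21885}{- \frac{13484}{28944115}} + \frac{28106}{34207} = 21885 \left(- \frac{28944115}{13484}\right) + \frac{28106}{34207} = - \frac{633441956775}{13484} + \frac{28106}{34207} = - \frac{21668148636421121}{461247188}$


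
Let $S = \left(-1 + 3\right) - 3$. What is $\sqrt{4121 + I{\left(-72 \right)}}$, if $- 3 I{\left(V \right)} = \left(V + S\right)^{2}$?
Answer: $\frac{\sqrt{21102}}{3} \approx 48.422$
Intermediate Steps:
$S = -1$ ($S = 2 - 3 = -1$)
$I{\left(V \right)} = - \frac{\left(-1 + V\right)^{2}}{3}$ ($I{\left(V \right)} = - \frac{\left(V - 1\right)^{2}}{3} = - \frac{\left(-1 + V\right)^{2}}{3}$)
$\sqrt{4121 + I{\left(-72 \right)}} = \sqrt{4121 - \frac{\left(-1 - 72\right)^{2}}{3}} = \sqrt{4121 - \frac{\left(-73\right)^{2}}{3}} = \sqrt{4121 - \frac{5329}{3}} = \sqrt{\frac{7034}{3}} = \frac{\sqrt{21102}}{3}$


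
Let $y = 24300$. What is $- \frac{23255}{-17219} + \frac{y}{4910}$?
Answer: $\frac{53260375}{8454529} \approx 6.2996$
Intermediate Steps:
$- \frac{23255}{-17219} + \frac{y}{4910} = - \frac{23255}{-17219} + \frac{24300}{4910} = \left(-23255\right) \left(- \frac{1}{17219}\right) + 24300 \cdot \frac{1}{4910} = \frac{23255}{17219} + \frac{2430}{491} = \frac{53260375}{8454529}$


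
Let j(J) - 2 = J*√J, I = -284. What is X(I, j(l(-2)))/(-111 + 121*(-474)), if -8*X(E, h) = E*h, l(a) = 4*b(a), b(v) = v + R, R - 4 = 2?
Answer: -781/19155 ≈ -0.040773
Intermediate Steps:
R = 6 (R = 4 + 2 = 6)
b(v) = 6 + v (b(v) = v + 6 = 6 + v)
l(a) = 24 + 4*a (l(a) = 4*(6 + a) = 24 + 4*a)
j(J) = 2 + J^(3/2) (j(J) = 2 + J*√J = 2 + J^(3/2))
X(E, h) = -E*h/8
X(I, j(l(-2)))/(-111 + 121*(-474)) = (-⅛*(-284)*(2 + (24 + 4*(-2))^(3/2)))/(-111 + 121*(-474)) = (-⅛*(-284)*(2 + (24 - 8)^(3/2)))/(-111 - 57354) = -⅛*(-284)*(2 + 16^(3/2))/(-57465) = -⅛*(-284)*(2 + 64)*(-1/57465) = -⅛*(-284)*66*(-1/57465) = 2343*(-1/57465) = -781/19155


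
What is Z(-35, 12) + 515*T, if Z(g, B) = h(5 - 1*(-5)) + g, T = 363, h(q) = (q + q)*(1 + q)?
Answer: 187130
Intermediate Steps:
h(q) = 2*q*(1 + q) (h(q) = (2*q)*(1 + q) = 2*q*(1 + q))
Z(g, B) = 220 + g (Z(g, B) = 2*(5 - 1*(-5))*(1 + (5 - 1*(-5))) + g = 2*(5 + 5)*(1 + (5 + 5)) + g = 2*10*(1 + 10) + g = 2*10*11 + g = 220 + g)
Z(-35, 12) + 515*T = (220 - 35) + 515*363 = 185 + 186945 = 187130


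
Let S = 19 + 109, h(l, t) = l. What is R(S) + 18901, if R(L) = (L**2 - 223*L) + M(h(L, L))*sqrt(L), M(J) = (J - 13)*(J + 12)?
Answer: 6741 + 128800*sqrt(2) ≈ 1.8889e+5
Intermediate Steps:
M(J) = (-13 + J)*(12 + J)
S = 128
R(L) = L**2 - 223*L + sqrt(L)*(-156 + L**2 - L) (R(L) = (L**2 - 223*L) + (-156 + L**2 - L)*sqrt(L) = (L**2 - 223*L) + sqrt(L)*(-156 + L**2 - L) = L**2 - 223*L + sqrt(L)*(-156 + L**2 - L))
R(S) + 18901 = (128**2 - 223*128 + sqrt(128)*(-156 + 128**2 - 1*128)) + 18901 = (16384 - 28544 + (8*sqrt(2))*(-156 + 16384 - 128)) + 18901 = (16384 - 28544 + (8*sqrt(2))*16100) + 18901 = (16384 - 28544 + 128800*sqrt(2)) + 18901 = (-12160 + 128800*sqrt(2)) + 18901 = 6741 + 128800*sqrt(2)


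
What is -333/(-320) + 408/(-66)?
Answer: -18097/3520 ≈ -5.1412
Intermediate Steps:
-333/(-320) + 408/(-66) = -333*(-1/320) + 408*(-1/66) = 333/320 - 68/11 = -18097/3520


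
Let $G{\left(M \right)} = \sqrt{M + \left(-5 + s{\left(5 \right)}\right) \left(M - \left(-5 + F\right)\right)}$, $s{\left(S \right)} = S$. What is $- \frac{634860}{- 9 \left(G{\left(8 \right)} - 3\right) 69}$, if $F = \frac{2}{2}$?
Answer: $- \frac{70540}{23} - \frac{141080 \sqrt{2}}{69} \approx -5958.5$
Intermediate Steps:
$F = 1$ ($F = 2 \cdot \frac{1}{2} = 1$)
$G{\left(M \right)} = \sqrt{M}$ ($G{\left(M \right)} = \sqrt{M + \left(-5 + 5\right) \left(M + \left(5 - 1\right)\right)} = \sqrt{M + 0 \left(M + \left(5 - 1\right)\right)} = \sqrt{M + 0 \left(M + 4\right)} = \sqrt{M + 0 \left(4 + M\right)} = \sqrt{M + 0} = \sqrt{M}$)
$- \frac{634860}{- 9 \left(G{\left(8 \right)} - 3\right) 69} = - \frac{634860}{- 9 \left(\sqrt{8} - 3\right) 69} = - \frac{634860}{- 9 \left(2 \sqrt{2} - 3\right) 69} = - \frac{634860}{- 9 \left(-3 + 2 \sqrt{2}\right) 69} = - \frac{634860}{\left(27 - 18 \sqrt{2}\right) 69} = - \frac{634860}{1863 - 1242 \sqrt{2}}$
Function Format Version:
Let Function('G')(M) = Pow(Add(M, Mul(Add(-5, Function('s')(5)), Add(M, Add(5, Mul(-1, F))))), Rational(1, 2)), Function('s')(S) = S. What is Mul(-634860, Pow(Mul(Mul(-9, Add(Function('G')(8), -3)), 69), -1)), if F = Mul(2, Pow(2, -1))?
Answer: Add(Rational(-70540, 23), Mul(Rational(-141080, 69), Pow(2, Rational(1, 2)))) ≈ -5958.5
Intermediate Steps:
F = 1 (F = Mul(2, Rational(1, 2)) = 1)
Function('G')(M) = Pow(M, Rational(1, 2)) (Function('G')(M) = Pow(Add(M, Mul(Add(-5, 5), Add(M, Add(5, Mul(-1, 1))))), Rational(1, 2)) = Pow(Add(M, Mul(0, Add(M, Add(5, -1)))), Rational(1, 2)) = Pow(Add(M, Mul(0, Add(M, 4))), Rational(1, 2)) = Pow(Add(M, Mul(0, Add(4, M))), Rational(1, 2)) = Pow(Add(M, 0), Rational(1, 2)) = Pow(M, Rational(1, 2)))
Mul(-634860, Pow(Mul(Mul(-9, Add(Function('G')(8), -3)), 69), -1)) = Mul(-634860, Pow(Mul(Mul(-9, Add(Pow(8, Rational(1, 2)), -3)), 69), -1)) = Mul(-634860, Pow(Mul(Mul(-9, Add(Mul(2, Pow(2, Rational(1, 2))), -3)), 69), -1)) = Mul(-634860, Pow(Mul(Mul(-9, Add(-3, Mul(2, Pow(2, Rational(1, 2))))), 69), -1)) = Mul(-634860, Pow(Mul(Add(27, Mul(-18, Pow(2, Rational(1, 2)))), 69), -1)) = Mul(-634860, Pow(Add(1863, Mul(-1242, Pow(2, Rational(1, 2)))), -1))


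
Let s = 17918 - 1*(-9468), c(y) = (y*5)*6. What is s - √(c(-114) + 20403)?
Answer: 27386 - 3*√1887 ≈ 27256.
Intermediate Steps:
c(y) = 30*y (c(y) = (5*y)*6 = 30*y)
s = 27386 (s = 17918 + 9468 = 27386)
s - √(c(-114) + 20403) = 27386 - √(30*(-114) + 20403) = 27386 - √(-3420 + 20403) = 27386 - √16983 = 27386 - 3*√1887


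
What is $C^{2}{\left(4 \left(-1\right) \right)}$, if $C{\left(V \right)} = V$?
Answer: $16$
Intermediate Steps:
$C^{2}{\left(4 \left(-1\right) \right)} = \left(4 \left(-1\right)\right)^{2} = \left(-4\right)^{2} = 16$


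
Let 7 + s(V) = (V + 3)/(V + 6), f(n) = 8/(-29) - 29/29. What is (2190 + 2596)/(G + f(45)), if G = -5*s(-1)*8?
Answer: 138794/7619 ≈ 18.217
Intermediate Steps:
f(n) = -37/29 (f(n) = 8*(-1/29) - 29*1/29 = -8/29 - 1 = -37/29)
s(V) = -7 + (3 + V)/(6 + V) (s(V) = -7 + (V + 3)/(V + 6) = -7 + (3 + V)/(6 + V))
G = 264 (G = -15*(-13 - 2*(-1))/(6 - 1)*8 = -15*(-13 + 2)/5*8 = -15*(-11)/5*8 = -5*(-33/5)*8 = 33*8 = 264)
(2190 + 2596)/(G + f(45)) = (2190 + 2596)/(264 - 37/29) = 4786/(7619/29) = 4786*(29/7619) = 138794/7619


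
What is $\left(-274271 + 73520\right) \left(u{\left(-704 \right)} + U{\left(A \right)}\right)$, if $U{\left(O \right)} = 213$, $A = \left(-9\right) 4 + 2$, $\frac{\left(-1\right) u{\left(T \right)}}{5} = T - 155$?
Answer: $-904985508$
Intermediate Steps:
$u{\left(T \right)} = 775 - 5 T$ ($u{\left(T \right)} = - 5 \left(T - 155\right) = - 5 \left(-155 + T\right) = 775 - 5 T$)
$A = -34$ ($A = -36 + 2 = -34$)
$\left(-274271 + 73520\right) \left(u{\left(-704 \right)} + U{\left(A \right)}\right) = \left(-274271 + 73520\right) \left(\left(775 - -3520\right) + 213\right) = - 200751 \left(\left(775 + 3520\right) + 213\right) = - 200751 \left(4295 + 213\right) = \left(-200751\right) 4508 = -904985508$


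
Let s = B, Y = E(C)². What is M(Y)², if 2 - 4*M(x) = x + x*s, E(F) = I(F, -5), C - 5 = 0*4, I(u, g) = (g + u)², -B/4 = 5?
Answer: ¼ ≈ 0.25000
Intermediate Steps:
B = -20 (B = -4*5 = -20)
C = 5 (C = 5 + 0*4 = 5 + 0 = 5)
E(F) = (-5 + F)²
Y = 0 (Y = ((-5 + 5)²)² = (0²)² = 0² = 0)
s = -20
M(x) = ½ + 19*x/4 (M(x) = ½ - (x + x*(-20))/4 = ½ - (x - 20*x)/4 = ½ - (-19)*x/4 = ½ + 19*x/4)
M(Y)² = (½ + (19/4)*0)² = (½ + 0)² = (½)² = ¼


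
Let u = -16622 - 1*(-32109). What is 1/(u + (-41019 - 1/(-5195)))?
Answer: -5195/132638739 ≈ -3.9167e-5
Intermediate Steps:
u = 15487 (u = -16622 + 32109 = 15487)
1/(u + (-41019 - 1/(-5195))) = 1/(15487 + (-41019 - 1/(-5195))) = 1/(15487 + (-41019 - 1*(-1/5195))) = 1/(15487 + (-41019 + 1/5195)) = 1/(15487 - 213093704/5195) = 1/(-132638739/5195) = -5195/132638739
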